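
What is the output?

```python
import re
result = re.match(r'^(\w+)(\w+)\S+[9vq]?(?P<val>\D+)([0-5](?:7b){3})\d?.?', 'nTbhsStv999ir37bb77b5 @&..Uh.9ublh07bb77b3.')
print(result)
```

The pattern matches anchored at the start of the string; then one or more of a word character (captured); then one or more of a word character (captured); then one or more of a non-whitespace character, then optionally one of [9vq]; then one or more of a non-digit (captured as 'val'); then a character in [0-5], then the literal '7b' repeated 3 times (captured); then optionally a digit, then optionally any character.
`re.match` only tries the pattern at the start of the string.
Here the string doesn't start with a match, so the call returns None.

None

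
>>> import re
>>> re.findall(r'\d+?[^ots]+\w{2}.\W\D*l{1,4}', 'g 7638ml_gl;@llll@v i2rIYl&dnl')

The pattern matches one or more of a digit (lazy), then one or more of any character except [ots], then exactly 2 of a word character; then any character, then a non-word character; then zero or more of a non-digit, then 1 to 4 of a literal 'l'.
Matches: at [2:30] → '7638ml_gl;@llll@v i2rIYl&dnl'.
Since nothing is captured, `findall` lists the 1 matched substring directly.

['7638ml_gl;@llll@v i2rIYl&dnl']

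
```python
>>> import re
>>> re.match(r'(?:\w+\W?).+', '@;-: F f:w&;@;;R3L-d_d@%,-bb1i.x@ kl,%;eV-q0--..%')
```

`re.match` only tries the pattern at the start of the string.
Here the string doesn't start with a match, so the call returns None.

None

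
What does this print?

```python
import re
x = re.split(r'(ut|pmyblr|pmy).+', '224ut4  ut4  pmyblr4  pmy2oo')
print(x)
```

['224', 'ut', '']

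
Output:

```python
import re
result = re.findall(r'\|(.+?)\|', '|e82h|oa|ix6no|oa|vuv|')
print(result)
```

['e82h', 'ix6no', 'vuv']

A non-greedy quantifier consumes as few characters as it can — just enough that the remainder of the pattern still matches from where it stops; whatever follows it matches normally.
Walking the string: at [0:6] match '|e82h|', group 1 = 'e82h'; at [8:15] match '|ix6no|', group 1 = 'ix6no'; at [17:22] match '|vuv|', group 1 = 'vuv'.
With a single group, `findall` returns only what that group captured — 3 items.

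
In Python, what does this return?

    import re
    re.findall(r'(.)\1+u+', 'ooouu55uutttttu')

['o', '5', 't']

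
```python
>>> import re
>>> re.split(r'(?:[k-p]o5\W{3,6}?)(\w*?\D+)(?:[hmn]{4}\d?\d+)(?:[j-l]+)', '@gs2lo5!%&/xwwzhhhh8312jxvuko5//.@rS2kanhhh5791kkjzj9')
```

Because the pattern has a capturing group, `split` also inserts each captured text between the pieces.

['@gs2', '/xwwz', 'xvu', 'rS2ka', 'zj9']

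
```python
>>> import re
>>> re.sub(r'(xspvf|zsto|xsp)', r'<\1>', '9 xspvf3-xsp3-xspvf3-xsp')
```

'9 <xspvf>3-<xsp>3-<xspvf>3-<xsp>'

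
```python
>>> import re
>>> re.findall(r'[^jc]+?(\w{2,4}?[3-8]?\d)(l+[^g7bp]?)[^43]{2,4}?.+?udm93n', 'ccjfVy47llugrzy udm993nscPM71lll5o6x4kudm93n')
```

[('Vy47', 'llu')]

With the lazy modifier that quantifier settles for the fewest repetitions that let the rest of the pattern succeed (the atoms after it are unaffected and can still be greedy).
With 2 capturing groups, `findall` returns a 2-tuple per match.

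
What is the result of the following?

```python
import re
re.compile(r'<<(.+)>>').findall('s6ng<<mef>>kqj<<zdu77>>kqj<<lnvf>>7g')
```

['mef>>kqj<<zdu77>>kqj<<lnvf']

Walking the string: at [4:34] match '<<mef>>kqj<<zdu77>>kqj<<lnvf>>', group 1 = 'mef>>kqj<<zdu77>>kqj<<lnvf'.
Because there's exactly one group, `findall` drops the full match and keeps group 1 from the one hit.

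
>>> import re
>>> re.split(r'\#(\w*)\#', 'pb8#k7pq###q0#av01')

Matches to split on: at [3:9] → '#k7pq#'; at [9:11] → '##'.
The group in the pattern means `split` returns the separators' captures alongside the pieces.

['pb8', 'k7pq', '', '', 'q0#av01']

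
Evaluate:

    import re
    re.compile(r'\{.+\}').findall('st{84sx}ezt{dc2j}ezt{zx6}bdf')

['{84sx}ezt{dc2j}ezt{zx6}']

Walking the string: at [2:25] → '{84sx}ezt{dc2j}ezt{zx6}'.
`findall` yields the raw match text (1 of them) because the pattern has no groups.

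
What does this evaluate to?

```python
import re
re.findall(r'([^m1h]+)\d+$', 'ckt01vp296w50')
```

This matches one or more of any character except [m1h] (captured); then one or more of a digit; then anchored at the end.
Matches: at [5:13] match 'vp296w50', group 1 = 'vp296w5'.
`findall` collects group 1 from the one match (1 total).

['vp296w5']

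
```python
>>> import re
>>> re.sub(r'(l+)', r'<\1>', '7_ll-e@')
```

'7_<ll>-e@'

Pattern: one or more of a literal 'l' (captured).
Matches: at [2:4] → 'll'.
Each match is replaced using the text its own group 1 captured.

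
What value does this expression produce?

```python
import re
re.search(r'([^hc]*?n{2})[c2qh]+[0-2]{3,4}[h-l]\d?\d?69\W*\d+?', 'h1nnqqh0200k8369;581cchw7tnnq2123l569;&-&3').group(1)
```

The match spans [1:18] → '1nnqqh0200k8369;5'.
Captured: group 1 = '1nn'.

'1nn'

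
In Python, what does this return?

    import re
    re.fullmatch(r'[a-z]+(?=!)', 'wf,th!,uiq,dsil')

None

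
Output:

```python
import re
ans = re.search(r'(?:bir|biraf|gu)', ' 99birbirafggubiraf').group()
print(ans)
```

bir

`search` walks the string left to right and returns the first match it finds.
The match spans [3:6] → 'bir'.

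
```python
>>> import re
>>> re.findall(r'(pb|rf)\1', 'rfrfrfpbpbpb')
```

A backreference is literal: `\1` must see the identical characters the first group matched.
Scanning left to right: at [0:4] match 'rfrf', group 1 = 'rf'; at [6:10] match 'pbpb', group 1 = 'pb'.
One capturing group, so `findall` returns just the captured substring from each match — 2 in all.

['rf', 'pb']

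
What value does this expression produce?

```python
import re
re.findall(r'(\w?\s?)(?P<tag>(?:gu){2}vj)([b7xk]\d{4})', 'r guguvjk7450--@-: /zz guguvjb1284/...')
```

This matches optionally a word character, then optionally whitespace (captured); then the literal 'gu' repeated 2 times, then the literal 'vj' (captured as 'tag'); then one of [b7xk], then exactly 4 of a digit (captured).
Walking the string: at [0:13] match 'r guguvjk7450', groups = ('r ', 'guguvj', 'k7450'); at [21:34] match 'z guguvjb1284', groups = ('z ', 'guguvj', 'b1284').
Multiple groups make `findall` return tuples — one 3-tuple for each match.

[('r ', 'guguvj', 'k7450'), ('z ', 'guguvj', 'b1284')]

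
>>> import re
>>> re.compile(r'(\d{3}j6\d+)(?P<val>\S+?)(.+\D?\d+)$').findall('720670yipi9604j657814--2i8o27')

The `?` after the quantifier makes it lazy — it takes as little as possible before letting the rest of the pattern try.
3 groups means the one result is a tuple of 3 captured strings — 1 here.

[('604j657814', '-', '-2i8o27')]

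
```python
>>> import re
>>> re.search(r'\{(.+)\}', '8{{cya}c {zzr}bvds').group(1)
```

`search` walks the string left to right and returns the first match it finds.
The match spans [1:14] → '{{cya}c {zzr}'.
Captured: group 1 = '{cya}c {zzr'.

'{cya}c {zzr'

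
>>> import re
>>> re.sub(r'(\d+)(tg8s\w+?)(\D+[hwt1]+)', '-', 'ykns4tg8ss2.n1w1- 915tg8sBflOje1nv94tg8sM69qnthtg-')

The pattern matches one or more of a digit (captured); then the literal 'tg', then the literal '8s', then one or more of a word character (lazy) (captured); then one or more of a non-digit, then one or more of one of [hwt1] (captured).
A `+?`/`*?`/`{m,n}?` starts at its minimum and grows only as far as needed for what follows to match.
Matches: at [4:16] → '4tg8ss2.n1w1'; at [18:32] → '915tg8sBflOje1'; at [34:48] → '94tg8sM69qntht'.
`sub` substitutes '-' at each match site.

'ykns-- -nv-g-'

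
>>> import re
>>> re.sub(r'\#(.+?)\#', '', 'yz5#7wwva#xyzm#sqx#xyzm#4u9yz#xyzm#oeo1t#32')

A non-greedy quantifier consumes as few characters as it can — just enough that the remainder of the pattern still matches from where it stops; whatever follows it matches normally.
`sub` substitutes '' at each match site.

'yz5xyzmxyzmxyzm32'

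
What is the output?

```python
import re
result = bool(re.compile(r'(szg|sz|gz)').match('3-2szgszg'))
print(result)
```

False

`match` is anchored at position 0; if the pattern doesn't fit there, it returns None.
Here position 0 doesn't satisfy it, so the call returns None, and `bool(None)` is False.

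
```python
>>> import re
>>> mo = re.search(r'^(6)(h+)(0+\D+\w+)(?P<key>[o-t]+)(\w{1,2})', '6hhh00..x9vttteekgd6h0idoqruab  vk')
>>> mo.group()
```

'6hhh00..x9vttteekgd6h0idoqrua'

The match spans [0:29] → '6hhh00..x9vttteekgd6h0idoqrua'.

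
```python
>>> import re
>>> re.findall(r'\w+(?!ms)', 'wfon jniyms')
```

['wfon', 'jniyms']

`(?!…)`/`(?<!…)` only lets a position through if the neighbouring text does NOT match; no characters are consumed.
Matches: at [0:4] → 'wfon'; at [5:11] → 'jniyms'.
Since nothing is captured, `findall` lists the 2 matched substrings directly.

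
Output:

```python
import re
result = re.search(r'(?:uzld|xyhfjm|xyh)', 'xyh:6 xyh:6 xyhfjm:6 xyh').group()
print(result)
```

xyh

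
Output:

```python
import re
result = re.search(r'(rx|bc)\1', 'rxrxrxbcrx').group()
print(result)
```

The backreference `\1` re-matches whatever the first group consumed, character for character.
The match spans [0:4] → 'rxrx'.

rxrx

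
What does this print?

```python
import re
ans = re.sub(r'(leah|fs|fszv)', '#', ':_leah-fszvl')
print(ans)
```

The regex engine tests alternatives in the order written; an earlier branch that matches wins even if a later one would match more.
Each match is replaced by '#'.

:_#-#zvl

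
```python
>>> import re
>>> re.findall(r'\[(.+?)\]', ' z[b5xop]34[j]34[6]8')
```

['b5xop', 'j', '6']

With the lazy modifier that quantifier settles for the fewest repetitions that let the rest of the pattern succeed (the atoms after it are unaffected and can still be greedy).
With a single group, `findall` returns only what that group captured — 3 items.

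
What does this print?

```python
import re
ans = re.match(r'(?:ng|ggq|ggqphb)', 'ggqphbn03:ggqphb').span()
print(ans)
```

The regex engine tests alternatives in the order written; an earlier branch that matches wins even if a later one would match more.
`match` is anchored at position 0; if the pattern doesn't fit there, it returns None.
The match spans [0:3] → 'ggq'.

(0, 3)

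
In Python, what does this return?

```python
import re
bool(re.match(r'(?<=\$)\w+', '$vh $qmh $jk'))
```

False

`re.match` only tries the pattern at the start of the string.
Here the pattern fails at index 0, so the call returns None, and `bool(None)` is False.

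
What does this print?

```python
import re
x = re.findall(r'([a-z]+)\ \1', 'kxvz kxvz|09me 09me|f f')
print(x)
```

['kxvz', 'f']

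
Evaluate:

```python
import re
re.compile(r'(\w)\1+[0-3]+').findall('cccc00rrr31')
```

`\1` is not a pattern — it's the concrete string captured by group 1, re-applied verbatim.
Scanning left to right: at [0:6] match 'cccc00', group 1 = 'c'; at [6:11] match 'rrr31', group 1 = 'r'.
`findall` collects group 1 from each match (2 total).

['c', 'r']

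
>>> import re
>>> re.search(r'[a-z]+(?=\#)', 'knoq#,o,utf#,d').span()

The positive lookaround only admits positions where the adjacent text matches; those characters stay outside the span.
The match spans [0:4] → 'knoq'.

(0, 4)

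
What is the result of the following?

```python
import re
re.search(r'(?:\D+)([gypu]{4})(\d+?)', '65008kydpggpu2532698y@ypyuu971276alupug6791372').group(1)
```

The match spans [5:14] → 'kydpggpu2'.
Captured: group 1 = 'ggpu', group 2 = '2'.

'ggpu'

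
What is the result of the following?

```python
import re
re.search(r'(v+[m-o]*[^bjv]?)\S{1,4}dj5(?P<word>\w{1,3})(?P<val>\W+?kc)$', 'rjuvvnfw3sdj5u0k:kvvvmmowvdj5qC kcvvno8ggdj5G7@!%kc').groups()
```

Pattern: one or more of a literal 'v', then zero or more of a character in [m-o], then optionally any character except [bjv] (captured); then 1 to 4 of a non-whitespace character, then the literal 'dj5'; then 1 to 3 of a word character (captured as 'word'); then one or more of a non-word character (lazy), then the literal 'kc' (captured as 'val'); then anchored at the end.
Unlike `match`, `search` isn't anchored — it looks for the pattern anywhere in the string.
The match spans [34:51] → 'vvno8ggdj5G7@!%kc'.
Captured: group 1 = 'vvno8', group 2 = 'G7', group 3 = '@!%kc'.

('vvno8', 'G7', '@!%kc')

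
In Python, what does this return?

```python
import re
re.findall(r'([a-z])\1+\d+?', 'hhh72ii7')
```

['h', 'i']

`\1` is not a pattern — it's the concrete string captured by group 1, re-applied verbatim.
Matches: at [0:4] match 'hhh7', group 1 = 'h'; at [5:8] match 'ii7', group 1 = 'i'.
Because there's exactly one group, `findall` drops the full match and keeps group 1 from each hit.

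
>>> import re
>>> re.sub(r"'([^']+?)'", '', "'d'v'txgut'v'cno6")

"vv'cno6"

Matches: at [0:3] → "'d'"; at [4:11] → "'txgut'".
Each match is replaced by ''.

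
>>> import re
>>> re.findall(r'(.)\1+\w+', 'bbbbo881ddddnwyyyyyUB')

['b']

`\1` is not a pattern — it's the concrete string captured by group 1, re-applied verbatim.
With a single group, `findall` returns only what that group captured — 1 item.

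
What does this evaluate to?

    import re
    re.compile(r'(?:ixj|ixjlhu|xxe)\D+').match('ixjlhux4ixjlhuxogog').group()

'ixjlhux'

`re.match` won't scan ahead — the pattern has to work from the very first character.
The match spans [0:7] → 'ixjlhux'.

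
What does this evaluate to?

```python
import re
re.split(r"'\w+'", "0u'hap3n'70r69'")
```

Matches to split on: at [2:9] → "'hap3n'".
The string is cut at each match, leaving 2 pieces.

['0u', "70r69'"]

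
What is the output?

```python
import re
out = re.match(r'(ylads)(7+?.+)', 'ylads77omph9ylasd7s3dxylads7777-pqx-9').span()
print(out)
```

This matches the literal 'yla', then the literal 'ds' (captured); then one or more of the literal '7' (lazy), then one or more of any character (captured).
`re.match` only tries the pattern at the start of the string.
The match spans [0:37] → 'ylads77omph9ylasd7s3dxylads7777-pqx-9'.
Captured: group 1 = 'ylads', group 2 = '77omph9ylasd7s3dxylads7777-pqx-9'.

(0, 37)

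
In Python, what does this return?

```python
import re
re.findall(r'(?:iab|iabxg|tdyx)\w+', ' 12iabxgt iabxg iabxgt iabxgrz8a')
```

['iabxgt', 'iabxg', 'iabxgt', 'iabxgrz8a']

`findall` yields the raw match text (4 of them) because the pattern has no groups.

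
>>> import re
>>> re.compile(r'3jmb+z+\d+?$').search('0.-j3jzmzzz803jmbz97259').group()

This matches the literal '3jm', then one or more of a literal 'b'; then one or more of the literal 'z', then one or more of a digit (lazy); then anchored at the end.
The match spans [13:23] → '3jmbz97259'.

'3jmbz97259'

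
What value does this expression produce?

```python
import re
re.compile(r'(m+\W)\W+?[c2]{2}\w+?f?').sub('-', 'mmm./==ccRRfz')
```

'-Rfz'

A `+?`/`*?`/`{m,n}?` starts at its minimum and grows only as far as needed for what follows to match.
`sub` substitutes '-' at each match site.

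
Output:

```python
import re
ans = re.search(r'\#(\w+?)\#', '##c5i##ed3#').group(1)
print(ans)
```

c5i

The match spans [1:6] → '#c5i#'.
Captured: group 1 = 'c5i'.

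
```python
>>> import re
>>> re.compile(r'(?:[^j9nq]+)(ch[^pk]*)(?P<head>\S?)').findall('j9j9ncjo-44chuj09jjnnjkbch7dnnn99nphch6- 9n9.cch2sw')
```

[('chuj09jjnnj', 'k'), ('ch7dnnn99n', 'p'), ('ch6- 9n9.cch2sw', '')]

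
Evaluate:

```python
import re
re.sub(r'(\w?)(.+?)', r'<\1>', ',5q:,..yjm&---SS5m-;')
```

This matches optionally a word character (captured); then one or more of any character (lazy) (captured).
Matches: at [0:1] → ','; at [1:3] → '5q'; at [3:4] → ':'; at [4:5] → ','; at [5:6] → '.'; ….
`\1` in the replacement pulls in group 1's text for each match.

'<><5><><><><><y><m><><><><S><5><><>'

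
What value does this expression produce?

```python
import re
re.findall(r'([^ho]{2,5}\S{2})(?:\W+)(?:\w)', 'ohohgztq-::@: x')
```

['gztq-::']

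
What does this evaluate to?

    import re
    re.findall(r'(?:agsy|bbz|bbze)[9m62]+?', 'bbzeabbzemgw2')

['bbzem']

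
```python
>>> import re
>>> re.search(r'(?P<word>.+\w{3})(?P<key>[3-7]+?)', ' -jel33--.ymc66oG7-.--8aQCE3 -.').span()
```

(0, 28)

The match spans [0:28] → ' -jel33--.ymc66oG7-.--8aQCE3'.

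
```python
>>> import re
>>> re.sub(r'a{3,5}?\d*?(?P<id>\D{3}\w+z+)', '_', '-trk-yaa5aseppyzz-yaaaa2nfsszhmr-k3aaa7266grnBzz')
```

'-trk-yaa5aseppyzz-y_hmr-k3_'

This matches 3 to 5 of the literal 'a' (lazy), then zero or more of a digit (lazy); then exactly 3 of a non-digit, then one or more of a word character, then one or more of the literal 'z' (captured as 'id').
Matches: at [19:29] → 'aaaa2nfssz'; at [35:48] → 'aaa7266grnBzz'.
Each match is replaced by '_'.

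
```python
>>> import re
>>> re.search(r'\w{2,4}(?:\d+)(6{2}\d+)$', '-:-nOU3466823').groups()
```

('66823',)

The match spans [3:13] → 'nOU3466823'.
Captured: group 1 = '66823'.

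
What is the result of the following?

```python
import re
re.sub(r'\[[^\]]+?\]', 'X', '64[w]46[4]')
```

'64X46X'

Matches: at [2:5] → '[w]'; at [7:10] → '[4]'.
Every occurrence is swapped for 'X'.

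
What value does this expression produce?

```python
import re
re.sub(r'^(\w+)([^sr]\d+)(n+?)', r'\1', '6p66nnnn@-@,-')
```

'6pnnn@-@,-'

Pattern: anchored at the start of the string; then one or more of a word character (captured); then any character except [sr], then one or more of a digit (captured); then one or more of a literal 'n' (lazy) (captured).
Matches: at [0:5] → '6p66n'.
Each match is replaced using the text its own group 1 captured.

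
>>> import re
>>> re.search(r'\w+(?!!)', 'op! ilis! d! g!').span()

(0, 1)

A negative assertion filters positions out without eating any characters.
The match spans [0:1] → 'o'.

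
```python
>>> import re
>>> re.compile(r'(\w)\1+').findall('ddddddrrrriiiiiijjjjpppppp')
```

['d', 'r', 'i', 'j', 'p']

A backreference is literal: `\1` must see the identical characters the first group matched.
One capturing group, so `findall` returns just the captured substring from each match — 5 in all.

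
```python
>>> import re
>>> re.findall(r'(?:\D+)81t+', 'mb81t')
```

Pattern: one or more of a non-digit (non-capturing group); then the literal '81', then one or more of a literal 't'.
Since nothing is captured, `findall` lists the 1 matched substring directly.

['mb81t']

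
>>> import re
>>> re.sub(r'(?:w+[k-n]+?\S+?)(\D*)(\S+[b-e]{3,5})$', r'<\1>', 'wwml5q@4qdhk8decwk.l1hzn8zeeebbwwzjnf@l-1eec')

This matches one or more of a literal 'w', then one or more of a character in [k-n] (lazy), then one or more of a non-whitespace character (lazy) (non-capturing group); then zero or more of a non-digit (captured); then one or more of a non-whitespace character, then 3 to 5 of a character in [b-e] (captured); then anchored at the end.
Matches: at [0:44] → 'wwml5q@4qdhk8decwk.l1hzn8zeeebbwwzjnf@l-1eec'.
The replacement refers to a captured group, so each match is rewritten using its own captured text.

'<>'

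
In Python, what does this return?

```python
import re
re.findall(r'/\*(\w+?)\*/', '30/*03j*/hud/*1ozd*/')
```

Matches: at [2:9] match '/*03j*/', group 1 = '03j'; at [12:20] match '/*1ozd*/', group 1 = '1ozd'.
Because there's exactly one group, `findall` drops the full match and keeps group 1 from each hit.

['03j', '1ozd']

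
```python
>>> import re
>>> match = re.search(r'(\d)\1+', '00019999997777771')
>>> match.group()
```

`\1` is not a pattern — it's the concrete string captured by group 1, re-applied verbatim.
The match spans [0:3] → '000'.

'000'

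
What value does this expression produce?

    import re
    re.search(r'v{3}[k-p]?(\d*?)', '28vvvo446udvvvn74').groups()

('',)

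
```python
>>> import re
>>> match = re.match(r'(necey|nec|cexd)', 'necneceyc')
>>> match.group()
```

'nec'

`re.match` only tries the pattern at the start of the string.
The match spans [0:3] → 'nec'.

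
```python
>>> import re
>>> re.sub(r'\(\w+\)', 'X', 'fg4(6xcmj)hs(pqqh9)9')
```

'fg4XhsX9'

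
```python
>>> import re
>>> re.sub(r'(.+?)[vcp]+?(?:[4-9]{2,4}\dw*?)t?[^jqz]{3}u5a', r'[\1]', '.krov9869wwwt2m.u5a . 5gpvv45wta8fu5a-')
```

'[.kro] . 5gpvv45wta8fu5a-'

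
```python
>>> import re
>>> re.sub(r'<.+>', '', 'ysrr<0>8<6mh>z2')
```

'ysrrz2'

Matches: at [4:13] → '<0>8<6mh>'.
`sub` substitutes '' at each match site.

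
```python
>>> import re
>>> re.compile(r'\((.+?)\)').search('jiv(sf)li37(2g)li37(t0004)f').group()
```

'(sf)'

Lazy quantifiers expand one character at a time until the remainder of the pattern can match.
`search` walks the string left to right and returns the first match it finds.
The match spans [3:7] → '(sf)'.
Captured: group 1 = 'sf'.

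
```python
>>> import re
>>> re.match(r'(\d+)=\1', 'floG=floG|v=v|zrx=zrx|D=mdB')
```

None

The backreference `\1` re-matches whatever the first group consumed, character for character.
`match` is anchored at position 0; if the pattern doesn't fit there, it returns None.
Here position 0 doesn't satisfy it, so the call returns None.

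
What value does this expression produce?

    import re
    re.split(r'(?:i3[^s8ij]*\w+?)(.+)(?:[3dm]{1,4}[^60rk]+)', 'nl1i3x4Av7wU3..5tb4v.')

The pattern matches the literal 'i3', then zero or more of any character except [s8ij], then one or more of a word character (lazy) (non-capturing group); then one or more of any character (captured); then 1 to 4 of one of [3dm], then one or more of any character except [60rk] (non-capturing group).
Matches to split on: at [3:21] → 'i3x4Av7wU3..5tb4v.'.
With a capturing group present, the delimiter's captured portion is kept in the result list.

['nl1', 'U', '']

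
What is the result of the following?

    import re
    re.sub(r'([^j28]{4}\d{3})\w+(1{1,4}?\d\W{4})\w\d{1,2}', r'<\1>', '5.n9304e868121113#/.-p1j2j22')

'<5.n9304>j2j22'

Pattern: exactly 4 of any character except [j28], then exactly 3 of a digit (captured); then one or more of a word character; then 1 to 4 of the literal '1' (lazy), then a digit, then exactly 4 of a non-word character (captured); then a word character, then 1 to 2 of a digit.
Matches: at [0:23] → '5.n9304e868121113#/.-p1'.
`\1` in the replacement pulls in group 1's text for each match.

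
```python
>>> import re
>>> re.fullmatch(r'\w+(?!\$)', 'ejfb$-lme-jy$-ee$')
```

None

The negative lookahead/lookbehind blocks any match where the forbidden context is present.
`fullmatch` succeeds only if the pattern covers the string from start to end.
Here the pattern can't cover the whole string, so the call returns None.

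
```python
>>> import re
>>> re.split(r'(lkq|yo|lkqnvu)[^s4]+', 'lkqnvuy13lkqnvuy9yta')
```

['', 'lkq', '']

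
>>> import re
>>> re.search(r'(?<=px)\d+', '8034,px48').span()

(7, 9)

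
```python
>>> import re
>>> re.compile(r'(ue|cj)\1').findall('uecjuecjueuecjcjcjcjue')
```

['ue', 'cj', 'cj']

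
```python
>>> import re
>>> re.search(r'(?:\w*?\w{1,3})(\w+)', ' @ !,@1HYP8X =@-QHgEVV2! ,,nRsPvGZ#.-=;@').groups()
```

The pattern matches zero or more of a word character (lazy), then 1 to 3 of a word character (non-capturing group); then one or more of a word character (captured).
`search` walks the string left to right and returns the first match it finds.
The match spans [6:12] → '1HYP8X'.
Captured: group 1 = 'P8X'.

('P8X',)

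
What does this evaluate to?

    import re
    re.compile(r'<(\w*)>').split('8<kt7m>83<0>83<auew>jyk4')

['8', 'kt7m', '83', '0', '83', 'auew', 'jyk4']

Matches to split on: at [1:7] → '<kt7m>'; at [9:12] → '<0>'; at [14:20] → '<auew>'.
Because the pattern has a capturing group, `split` also inserts each captured text between the pieces.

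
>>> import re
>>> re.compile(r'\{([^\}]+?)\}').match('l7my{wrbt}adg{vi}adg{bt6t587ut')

None

`re.match` won't scan ahead — the pattern has to work from the very first character.
Here the string doesn't start with a match, so the call returns None.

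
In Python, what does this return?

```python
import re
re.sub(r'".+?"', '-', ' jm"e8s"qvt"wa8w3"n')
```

' jm-qvt-n'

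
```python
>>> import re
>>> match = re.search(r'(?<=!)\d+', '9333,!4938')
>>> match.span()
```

The `(?=…)`/`(?<=…)` assertion just peeks at neighbouring text; it doesn't advance the match position.
`re.search` scans for the first position where the pattern succeeds.
The match spans [6:10] → '4938'.

(6, 10)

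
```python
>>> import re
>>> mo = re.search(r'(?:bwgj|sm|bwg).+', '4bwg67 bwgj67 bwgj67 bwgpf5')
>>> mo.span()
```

(1, 27)

The match spans [1:27] → 'bwg67 bwgj67 bwgj67 bwgpf5'.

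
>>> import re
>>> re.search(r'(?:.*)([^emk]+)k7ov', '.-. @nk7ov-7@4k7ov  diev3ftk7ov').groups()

('t',)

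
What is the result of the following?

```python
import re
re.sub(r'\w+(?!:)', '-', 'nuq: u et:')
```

The negative lookaround is zero-width — it rules out positions where the adjacent text would match, without consuming anything.
`sub` substitutes '-' at each match site.

'-q: - -t:'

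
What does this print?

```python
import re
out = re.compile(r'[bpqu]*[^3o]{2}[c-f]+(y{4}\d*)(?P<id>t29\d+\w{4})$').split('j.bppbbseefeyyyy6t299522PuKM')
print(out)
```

This matches zero or more of one of [bpqu], then exactly 2 of any character except [3o]; then one or more of a character in [c-f]; then exactly 4 of a literal 'y', then zero or more of a digit (captured); then the literal 't29', then one or more of a digit, then exactly 4 of a word character (captured as 'id'); then anchored at the end.
The group in the pattern means `split` returns the separators' captures alongside the pieces.

['j.', 'yyyy6', 't299522PuKM', '']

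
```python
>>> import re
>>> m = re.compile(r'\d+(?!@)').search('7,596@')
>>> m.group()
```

A negative assertion filters positions out without eating any characters.
Unlike `match`, `search` isn't anchored — it looks for the pattern anywhere in the string.
The match spans [0:1] → '7'.

'7'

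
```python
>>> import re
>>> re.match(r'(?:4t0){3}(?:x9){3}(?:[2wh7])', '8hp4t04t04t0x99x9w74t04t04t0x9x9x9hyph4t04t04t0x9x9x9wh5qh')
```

Pattern: the literal '4t0' repeated 3 times, then the literal 'x9' repeated 3 times; then one of [2wh7] (non-capturing group).
`re.match` won't scan ahead — the pattern has to work from the very first character.
Here the pattern fails at index 0, so the call returns None.

None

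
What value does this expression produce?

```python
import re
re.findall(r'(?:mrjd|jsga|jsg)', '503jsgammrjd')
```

['jsga', 'mrjd']

`|` is ordered: at each position the engine commits to the first alternative that works.
With no groups in the pattern, `findall` gives back each whole match — 2 here.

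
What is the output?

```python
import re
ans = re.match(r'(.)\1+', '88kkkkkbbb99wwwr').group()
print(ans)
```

88

`re.match` won't scan ahead — the pattern has to work from the very first character.
The match spans [0:2] → '88'.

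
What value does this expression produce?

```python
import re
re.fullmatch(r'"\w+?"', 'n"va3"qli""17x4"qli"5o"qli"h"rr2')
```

None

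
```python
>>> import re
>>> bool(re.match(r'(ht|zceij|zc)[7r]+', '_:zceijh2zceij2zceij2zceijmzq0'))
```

With `match`, the pattern is implicitly anchored at the beginning.
Here position 0 doesn't satisfy it, so the call returns None, and `bool(None)` is False.

False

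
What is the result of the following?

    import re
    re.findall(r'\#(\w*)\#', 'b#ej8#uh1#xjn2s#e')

['ej8', 'xjn2s']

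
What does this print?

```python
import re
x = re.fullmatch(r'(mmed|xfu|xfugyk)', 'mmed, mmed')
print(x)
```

None

`fullmatch` succeeds only if the pattern covers the string from start to end.
Here the pattern can't cover the whole string, so the call returns None.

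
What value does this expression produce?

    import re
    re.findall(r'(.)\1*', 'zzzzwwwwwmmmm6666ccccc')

`\1` is not a pattern — it's the concrete string captured by group 1, re-applied verbatim.
One capturing group, so `findall` returns just the captured substring from each match — 5 in all.

['z', 'w', 'm', '6', 'c']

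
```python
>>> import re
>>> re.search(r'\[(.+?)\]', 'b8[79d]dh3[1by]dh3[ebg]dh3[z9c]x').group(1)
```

'79d'

The match spans [2:7] → '[79d]'.
Captured: group 1 = '79d'.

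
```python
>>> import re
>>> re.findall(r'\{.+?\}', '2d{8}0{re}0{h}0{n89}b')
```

['{8}', '{re}', '{h}', '{n89}']

Scanning left to right: at [2:5] → '{8}'; at [6:10] → '{re}'; at [11:14] → '{h}'; at [15:20] → '{n89}'.
Since nothing is captured, `findall` lists the 4 matched substrings directly.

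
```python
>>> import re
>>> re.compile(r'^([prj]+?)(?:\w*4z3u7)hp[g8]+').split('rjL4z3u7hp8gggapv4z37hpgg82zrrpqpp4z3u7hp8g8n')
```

A `+?`/`*?`/`{m,n}?` starts at its minimum and grows only as far as needed for what follows to match.
`re.split` interleaves the captured-group text with the surrounding fragments.

['', 'r', 'n']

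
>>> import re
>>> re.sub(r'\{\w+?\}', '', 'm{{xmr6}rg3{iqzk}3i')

Every occurrence is swapped for ''.

'm{rg33i'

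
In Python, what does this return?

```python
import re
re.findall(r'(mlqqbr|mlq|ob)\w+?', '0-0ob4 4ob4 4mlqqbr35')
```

['ob', 'ob', 'mlqqbr']

Alternation isn't longest-match — the leftmost alternative that fits at this position is chosen.
Walking the string: at [3:6] match 'ob4', group 1 = 'ob'; at [8:11] match 'ob4', group 1 = 'ob'; at [13:20] match 'mlqqbr3', group 1 = 'mlqqbr'.
With a single group, `findall` returns only what that group captured — 3 items.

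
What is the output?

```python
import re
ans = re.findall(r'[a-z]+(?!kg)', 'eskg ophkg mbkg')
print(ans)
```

['eskg', 'ophkg', 'mbkg']

A negative assertion filters positions out without eating any characters.
Walking the string: at [0:4] → 'eskg'; at [5:10] → 'ophkg'; at [11:15] → 'mbkg'.
No capturing groups, so `findall` returns the 3 full match strings.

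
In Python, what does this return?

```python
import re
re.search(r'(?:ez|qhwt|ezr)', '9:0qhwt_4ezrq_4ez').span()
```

The match spans [3:7] → 'qhwt'.

(3, 7)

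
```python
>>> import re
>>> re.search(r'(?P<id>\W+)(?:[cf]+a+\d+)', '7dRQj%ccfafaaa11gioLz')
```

Here the pattern never matches, so the call returns None.

None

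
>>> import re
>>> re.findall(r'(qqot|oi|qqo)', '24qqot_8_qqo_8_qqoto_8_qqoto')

`|` is ordered: at each position the engine commits to the first alternative that works.
Matches: at [2:6] match 'qqot', group 1 = 'qqot'; at [9:12] match 'qqo', group 1 = 'qqo'; at [15:19] match 'qqot', group 1 = 'qqot'; at [23:27] match 'qqot', group 1 = 'qqot'.
One capturing group, so `findall` returns just the captured substring from each match — 4 in all.

['qqot', 'qqo', 'qqot', 'qqot']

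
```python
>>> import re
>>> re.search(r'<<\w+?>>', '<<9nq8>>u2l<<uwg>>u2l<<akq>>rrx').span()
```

(0, 8)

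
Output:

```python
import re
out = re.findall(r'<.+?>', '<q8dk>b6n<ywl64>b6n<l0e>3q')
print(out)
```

A non-greedy quantifier consumes as few characters as it can — just enough that the remainder of the pattern still matches from where it stops; whatever follows it matches normally.
Scanning left to right: at [0:6] → '<q8dk>'; at [9:16] → '<ywl64>'; at [19:24] → '<l0e>'.
No capturing groups, so `findall` returns the 3 full match strings.

['<q8dk>', '<ywl64>', '<l0e>']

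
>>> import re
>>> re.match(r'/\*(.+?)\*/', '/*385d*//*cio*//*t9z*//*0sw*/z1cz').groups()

('385d',)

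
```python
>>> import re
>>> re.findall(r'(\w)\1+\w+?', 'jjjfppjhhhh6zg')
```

`\1` has to match the exact text group 1 already captured.
Walking the string: at [0:4] match 'jjjf', group 1 = 'j'; at [4:7] match 'ppj', group 1 = 'p'; at [7:12] match 'hhhh6', group 1 = 'h'.
One capturing group, so `findall` returns just the captured substring from each match — 3 in all.

['j', 'p', 'h']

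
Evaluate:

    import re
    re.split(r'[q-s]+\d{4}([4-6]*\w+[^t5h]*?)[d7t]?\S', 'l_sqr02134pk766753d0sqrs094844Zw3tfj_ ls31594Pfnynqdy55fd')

['l_', '4pk766753d0sqrs094844Zw3tfj_ ', '', '4Pfnynqdy55f', '']

This matches one or more of a character in [q-s], then exactly 4 of a digit; then zero or more of a character in [4-6], then one or more of a word character, then zero or more of any character except [t5h] (lazy) (captured); then optionally one of [d7t], then a non-whitespace character.
Matches to split on: at [2:39] → 'sqr02134pk766753d0sqrs094844Zw3tfj_ l'; at [39:57] → 's31594Pfnynqdy55fd'.
With a capturing group present, the delimiter's captured portion is kept in the result list.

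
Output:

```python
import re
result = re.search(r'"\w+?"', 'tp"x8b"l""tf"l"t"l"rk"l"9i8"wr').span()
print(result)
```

The match spans [2:7] → '"x8b"'.

(2, 7)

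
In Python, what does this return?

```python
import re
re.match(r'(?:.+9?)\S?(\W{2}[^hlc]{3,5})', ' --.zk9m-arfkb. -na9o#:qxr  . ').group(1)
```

'#:qxr  '

The pattern matches one or more of any character, then optionally a literal '9' (non-capturing group); then optionally a non-whitespace character; then exactly 2 of a non-word character, then 3 to 5 of any character except [hlc] (captured).
`match` is anchored at position 0; if the pattern doesn't fit there, it returns None.
The match spans [0:28] → ' --.zk9m-arfkb. -na9o#:qxr  '.
Captured: group 1 = '#:qxr  '.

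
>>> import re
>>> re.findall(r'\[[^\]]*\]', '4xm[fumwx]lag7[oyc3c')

['[fumwx]']

Matches: at [3:10] → '[fumwx]'.
Since nothing is captured, `findall` lists the 1 matched substring directly.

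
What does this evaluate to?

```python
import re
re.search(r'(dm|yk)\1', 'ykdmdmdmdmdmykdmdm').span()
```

(2, 6)

`\1` has to match the exact text group 1 already captured.
The match spans [2:6] → 'dmdm'.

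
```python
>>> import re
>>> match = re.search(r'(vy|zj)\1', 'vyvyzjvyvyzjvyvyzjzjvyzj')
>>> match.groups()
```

('vy',)

`\1` has to match the exact text group 1 already captured.
`re.search` tries every starting position until one works.
The match spans [0:4] → 'vyvy'.
Captured: group 1 = 'vy'.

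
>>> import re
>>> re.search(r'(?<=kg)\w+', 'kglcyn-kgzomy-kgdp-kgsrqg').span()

(2, 6)

Because the assertion is zero-width, the text it checks is not consumed and won't appear in the result.
The match spans [2:6] → 'lcyn'.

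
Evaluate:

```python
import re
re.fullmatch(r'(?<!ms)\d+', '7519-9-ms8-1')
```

None

`re.fullmatch` is like wrapping the pattern in `^…$` (in single-line mode).
Here there's no way to consume every character, so the call returns None.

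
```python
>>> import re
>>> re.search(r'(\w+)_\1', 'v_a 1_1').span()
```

(4, 7)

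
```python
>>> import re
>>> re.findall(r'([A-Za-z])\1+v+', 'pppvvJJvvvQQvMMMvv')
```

['p', 'J', 'Q', 'M']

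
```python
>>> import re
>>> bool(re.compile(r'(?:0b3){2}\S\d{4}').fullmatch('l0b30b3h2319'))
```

This matches the literal '0b3' repeated 2 times, then a non-whitespace character; then exactly 4 of a digit.
For `fullmatch`, every character of the input must be accounted for by the pattern.
Here the pattern can't cover the whole string, so the call returns None, and `bool(None)` is False.

False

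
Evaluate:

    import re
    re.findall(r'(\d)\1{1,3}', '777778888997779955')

['7', '8', '9', '7', '9', '5']

A backreference is literal: `\1` must see the identical characters the first group matched.
One capturing group, so `findall` returns just the captured substring from each match — 6 in all.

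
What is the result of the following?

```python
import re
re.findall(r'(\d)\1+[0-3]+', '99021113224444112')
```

`\1` is not a pattern — it's the concrete string captured by group 1, re-applied verbatim.
Matches: at [0:10] match '9902111322', group 1 = '9'; at [10:17] match '4444112', group 1 = '4'.
`findall` collects group 1 from each match (2 total).

['9', '4']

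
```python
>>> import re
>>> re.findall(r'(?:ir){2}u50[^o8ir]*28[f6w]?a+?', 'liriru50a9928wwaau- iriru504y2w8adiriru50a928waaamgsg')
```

This matches the literal 'ir' repeated 2 times, then the literal 'u50', then zero or more of any character except [o8ir]; then the literal '28', then optionally one of [f6w], then one or more of the literal 'a' (lazy).
Walking the string: at [34:47] → 'iriru50a928wa'.
No capturing groups, so `findall` returns the 1 full match string.

['iriru50a928wa']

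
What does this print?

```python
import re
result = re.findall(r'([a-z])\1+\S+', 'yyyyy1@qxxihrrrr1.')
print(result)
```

`\1` has to match the exact text group 1 already captured.
Because there's exactly one group, `findall` drops the full match and keeps group 1 from the one hit.

['y']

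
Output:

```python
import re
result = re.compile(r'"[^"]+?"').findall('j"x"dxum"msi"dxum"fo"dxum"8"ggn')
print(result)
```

Since nothing is captured, `findall` lists the 4 matched substrings directly.

['"x"', '"msi"', '"fo"', '"8"']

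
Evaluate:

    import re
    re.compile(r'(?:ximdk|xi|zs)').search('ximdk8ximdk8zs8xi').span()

Alternation isn't longest-match — the leftmost alternative that fits at this position is chosen.
The match spans [0:5] → 'ximdk'.

(0, 5)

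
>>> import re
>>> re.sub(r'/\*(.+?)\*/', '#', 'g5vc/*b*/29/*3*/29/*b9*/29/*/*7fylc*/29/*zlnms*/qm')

'g5vc#29#29#29#29#qm'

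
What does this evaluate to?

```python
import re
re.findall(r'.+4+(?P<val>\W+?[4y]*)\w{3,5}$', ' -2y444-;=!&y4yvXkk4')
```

['-;=!&y4y']

Pattern: one or more of any character, then one or more of the literal '4'; then one or more of a non-word character (lazy), then zero or more of one of [4y] (captured as 'val'); then 3 to 5 of a word character; then anchored at the end.
Scanning left to right: at [0:20] match ' -2y444-;=!&y4yvXkk4', group 1 = '-;=!&y4y'.
`findall` collects group 1 from the one match (1 total).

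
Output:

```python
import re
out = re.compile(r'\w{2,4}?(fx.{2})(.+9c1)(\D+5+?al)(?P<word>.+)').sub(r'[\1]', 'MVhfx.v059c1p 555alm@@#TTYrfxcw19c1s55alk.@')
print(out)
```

The pattern matches 2 to 4 of a word character (lazy); then the literal 'fx', then exactly 2 of any character (captured); then one or more of any character, then the literal '9c1' (captured); then one or more of a non-digit, then one or more of the literal '5' (lazy), then the literal 'al' (captured); then one or more of any character (captured as 'word').
`\1` in the replacement pulls in group 1's text for each match.

[fx.v]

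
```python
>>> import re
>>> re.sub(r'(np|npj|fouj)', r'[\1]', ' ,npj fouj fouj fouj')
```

' ,[np]j [fouj] [fouj] [fouj]'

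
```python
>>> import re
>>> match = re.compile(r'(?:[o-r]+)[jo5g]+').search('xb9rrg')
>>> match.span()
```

(3, 6)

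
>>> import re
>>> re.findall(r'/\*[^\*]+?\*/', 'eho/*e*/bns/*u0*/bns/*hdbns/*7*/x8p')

['/*e*/', '/*u0*/', '/*7*/']

Scanning left to right: at [3:8] → '/*e*/'; at [11:17] → '/*u0*/'; at [27:32] → '/*7*/'.
Since nothing is captured, `findall` lists the 3 matched substrings directly.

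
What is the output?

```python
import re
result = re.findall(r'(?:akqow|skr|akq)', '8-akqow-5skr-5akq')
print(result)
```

Branches in `(...|...)` are attempted left-to-right; the first branch that allows the whole pattern to succeed is taken.
No capturing groups, so `findall` returns the 3 full match strings.

['akqow', 'skr', 'akq']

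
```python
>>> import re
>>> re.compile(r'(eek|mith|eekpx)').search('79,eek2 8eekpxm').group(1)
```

`re.search` scans for the first position where the pattern succeeds.
The match spans [3:6] → 'eek'.
Captured: group 1 = 'eek'.

'eek'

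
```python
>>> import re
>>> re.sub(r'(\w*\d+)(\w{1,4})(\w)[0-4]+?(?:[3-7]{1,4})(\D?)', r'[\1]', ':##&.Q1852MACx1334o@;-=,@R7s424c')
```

':##&.[Q1852]@;-=,@[R7]'

The replacement refers to a captured group, so each match is rewritten using its own captured text.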